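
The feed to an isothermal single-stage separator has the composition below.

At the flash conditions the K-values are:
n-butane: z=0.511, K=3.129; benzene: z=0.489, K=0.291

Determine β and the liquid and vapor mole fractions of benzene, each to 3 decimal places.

β = 0.491, x_benzene = 0.750, y_benzene = 0.218

Material balance + equilibrium reduce to Σ zᵢ(Kᵢ−1)/(1+β(Kᵢ−1)) = 0.
g(0) = ΣzᵢKᵢ − 1 = 0.741 and g(1) = 1 − Σzᵢ/Kᵢ = -0.844, so a root lies in (0, 1).
Binary case is linear: z₁(K₁−1)(1+β(K₂−1)) + z₂(K₂−1)(1+β(K₁−1)) = 0
⇒ β = [z₁(K₁−1)+z₂(K₂−1)] / [−(K₁−1)(K₂−1)] = 0.7412/1.5095 = 0.491
Compositions from xᵢ = zᵢ/(1+β(Kᵢ−1)), yᵢ = Kᵢxᵢ:
  n-butane: x = 0.250, y = 0.782
  benzene: x = 0.750, y = 0.218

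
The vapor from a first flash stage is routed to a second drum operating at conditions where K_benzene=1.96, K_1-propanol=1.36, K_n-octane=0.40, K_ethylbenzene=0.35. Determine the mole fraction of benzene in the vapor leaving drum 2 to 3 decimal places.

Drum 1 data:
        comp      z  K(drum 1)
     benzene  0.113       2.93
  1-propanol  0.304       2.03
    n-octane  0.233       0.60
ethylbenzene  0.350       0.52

Drum 1:
Iterate (Newton) starting at ψ₁ = 0.5:
  ψ₁ = 0.500: g = -0.0199, g' = -0.447 → ψ₁ = 0.456
Converged at ψ₁ = 0.456.
Drum-1 compositions:
  benzene: x = 0.060, y = 0.176
  1-propanol: x = 0.207, y = 0.420
  n-octane: x = 0.285, y = 0.171
  ethylbenzene: x = 0.448, y = 0.233
Drum-2 feed = drum-1 vapor: z₂ = (0.1761, 0.4199, 0.1710, 0.2330).
Drum 2:
Rachford–Rice: g(ψ₂) = Σ zᵢ(Kᵢ−1)/(1+ψ₂(Kᵢ−1)) = 0.
Check two-phase: ΣzᵢKᵢ = 1.066 > 1 and Σzᵢ/Kᵢ = 1.492 > 1, so g(0) = 0.066 > 0 and g(1) = -0.492 < 0.
Newton iteration, ψ₂⁰ = 0.35:
  ψ₂ = 0.350: g = -0.0651, g' = -0.397 → ψ₂ = 0.186
  ψ₂ = 0.186: g = -0.0027, g' = -0.370 → ψ₂ = 0.179
Converged at ψ₂ = 0.179.
  benzene: x = 0.150, y = 0.295
  1-propanol: x = 0.395, y = 0.537
  n-octane: x = 0.192, y = 0.077
  ethylbenzene: x = 0.264, y = 0.092

y_benzene (drum 2) = 0.295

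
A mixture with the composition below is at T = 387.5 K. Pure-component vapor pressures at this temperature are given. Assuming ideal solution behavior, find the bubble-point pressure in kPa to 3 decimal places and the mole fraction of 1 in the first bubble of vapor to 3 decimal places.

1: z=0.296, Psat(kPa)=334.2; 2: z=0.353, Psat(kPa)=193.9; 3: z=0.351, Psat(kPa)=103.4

Pbub = 203.663 kPa, y_1 = 0.486

At the bubble point ψ → 0, so ΣzᵢKᵢ = 1 with Kᵢ = Pᵢˢᵃᵗ/P ⇒ P = ΣzᵢPᵢˢᵃᵗ.
P = 0.296·334.2 + 0.353·193.9 + 0.351·103.4 = 203.663 kPa
yᵢ = zᵢPᵢˢᵃᵗ/P ⇒ y_1 = 0.296·334.2/203.663 = 0.486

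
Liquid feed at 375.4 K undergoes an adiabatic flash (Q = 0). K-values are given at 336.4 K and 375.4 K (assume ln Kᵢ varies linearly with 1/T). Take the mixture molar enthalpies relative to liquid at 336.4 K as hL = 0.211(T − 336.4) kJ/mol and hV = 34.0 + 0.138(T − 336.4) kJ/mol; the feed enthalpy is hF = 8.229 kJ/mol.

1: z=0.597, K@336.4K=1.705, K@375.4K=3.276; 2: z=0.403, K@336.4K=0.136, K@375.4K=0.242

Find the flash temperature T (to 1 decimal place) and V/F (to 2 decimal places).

Adiabatic flash: solve Rachford–Rice at each trial T, then check hF = ψ·hV(T) + (1−ψ)·hL(T).
  T = 336.4 K: K = (1.705, 0.136), RR gives ψ = 0.119, H_out = 4.058 kJ/mol
  T = 375.4 K: K = (3.276, 0.242), RR gives ψ = 0.611, H_out = 27.249 kJ/mol
  T = 355.9 K: K = (2.406, 0.184), RR gives ψ = 0.445, H_out = 18.620 kJ/mol
  T = 346.1 K: K = (2.033, 0.159), RR gives ψ = 0.320, H_out = 12.694 kJ/mol
  T = 341.2 K: K = (1.863, 0.147), RR gives ψ = 0.233, H_out = 8.845 kJ/mol
  T = 338.8 K: K = (1.783, 0.141), RR gives ψ = 0.180, H_out = 6.610 kJ/mol
Linear interpolation between T = 338.8 (H_out = 6.610) and T = 341.2 (H_out = 8.845) on hF = 8.229 gives T ≈ 340.5 K, at which ψ = 0.22.

T = 340.5 K, V/F = 0.22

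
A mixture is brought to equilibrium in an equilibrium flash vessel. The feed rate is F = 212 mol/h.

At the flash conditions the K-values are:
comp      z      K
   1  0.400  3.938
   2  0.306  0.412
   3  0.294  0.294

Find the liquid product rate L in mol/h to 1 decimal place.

L = 124.4 mol/h

Rachford–Rice: g(V/F) = Σ zᵢ(Kᵢ−1)/(1+V/F(Kᵢ−1)) = 0.
Feasibility: ΣzᵢKᵢ = 1.788, Σzᵢ/Kᵢ = 1.844 — both > 1, two phases present.
Iterate (Newton) starting at V/F = 0.6:
  V/F = 0.600: g = -0.2127, g' = -1.146 → V/F = 0.414
  V/F = 0.414: g = -0.0013, g' = -1.180 → V/F = 0.413
Converged at V/F = 0.413.
Then V = V/F·F = 0.4133·212 = 87.6 mol/h and L = F − V = 124.4 mol/h.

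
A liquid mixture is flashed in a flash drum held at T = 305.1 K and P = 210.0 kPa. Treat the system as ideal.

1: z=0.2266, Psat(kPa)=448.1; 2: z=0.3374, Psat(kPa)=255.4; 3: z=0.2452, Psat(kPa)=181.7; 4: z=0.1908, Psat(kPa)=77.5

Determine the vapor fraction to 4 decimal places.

ψ = 0.5610

Raoult's law: Kᵢ = Pᵢˢᵃᵗ/P = Pᵢˢᵃᵗ/210.0.
  K_1 = 448.1/210.0 = 2.133810, K_2 = 255.4/210.0 = 1.216190, K_3 = 181.7/210.0 = 0.865238, K_4 = 77.5/210.0 = 0.369048
Newton iteration, ψ⁰ = 0.5:
  ψ = 0.5000: g = 0.01850, g' = -0.2987 → ψ = 0.5619
  ψ = 0.5619: g = -0.00029, g' = -0.3088 → ψ = 0.5610
Converged at ψ = 0.5610.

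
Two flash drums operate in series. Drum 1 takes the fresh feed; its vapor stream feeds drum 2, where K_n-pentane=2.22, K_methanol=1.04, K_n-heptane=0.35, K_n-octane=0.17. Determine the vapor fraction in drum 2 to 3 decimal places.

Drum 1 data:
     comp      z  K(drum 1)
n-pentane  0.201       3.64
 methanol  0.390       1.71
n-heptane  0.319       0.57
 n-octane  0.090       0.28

V/F (drum 2) = 0.181

Drum 1:
Newton iteration, ψ₁⁰ = 0.34:
  ψ₁ = 0.340: g = 0.2562, g' = -0.679 → ψ₁ = 0.717
  ψ₁ = 0.717: g = 0.0346, g' = -0.576 → ψ₁ = 0.777
  ψ₁ = 0.777: g = -0.0008, g' = -0.606 → ψ₁ = 0.776
Converged at ψ₁ = 0.776.
Drum-1 compositions:
  n-pentane: x = 0.066, y = 0.240
  methanol: x = 0.251, y = 0.430
  n-heptane: x = 0.479, y = 0.273
  n-octane: x = 0.204, y = 0.057
Drum-2 feed = drum-1 vapor: z₂ = (0.2400, 0.4300, 0.2729, 0.0571).
Drum 2:
Material balance + equilibrium reduce to Σ zᵢ(Kᵢ−1)/(1+ψ₂(Kᵢ−1)) = 0.
Feasibility: ΣzᵢKᵢ = 1.085, Σzᵢ/Kᵢ = 1.637 — both > 1, two phases present.
Iterate (Newton) starting at ψ₂ = 0.69:
  ψ₂ = 0.690: g = -0.2567, g' = -0.700 → ψ₂ = 0.323
  ψ₂ = 0.323: g = -0.0624, g' = -0.443 → ψ₂ = 0.183
  ψ₂ = 0.183: g = -0.0005, g' = -0.443 → ψ₂ = 0.181
Converged at ψ₂ = 0.181.
  n-pentane: x = 0.197, y = 0.436
  methanol: x = 0.427, y = 0.444
  n-heptane: x = 0.309, y = 0.108
  n-octane: x = 0.067, y = 0.011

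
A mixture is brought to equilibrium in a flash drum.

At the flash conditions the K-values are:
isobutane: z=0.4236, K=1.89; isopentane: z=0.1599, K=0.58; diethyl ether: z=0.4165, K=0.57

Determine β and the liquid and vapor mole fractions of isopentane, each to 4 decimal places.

β = 0.3439, x_isopentane = 0.1869, y_isopentane = 0.1084

Let β = V/F and solve Σ zᵢ(Kᵢ−1)/(1+β(Kᵢ−1)) = 0.
Feasibility: ΣzᵢKᵢ = 1.1308, Σzᵢ/Kᵢ = 1.2305 — both > 1, two phases present.
Newton iteration, β⁰ = 0.5:
  β = 0.5000: g = -0.05225, g' = -0.3309 → β = 0.3421
  β = 0.3421: g = 0.00061, g' = -0.3415 → β = 0.3439
Converged at β = 0.3439.
Compositions from xᵢ = zᵢ/(1+β(Kᵢ−1)), yᵢ = Kᵢxᵢ:
  isobutane: x = 0.3243, y = 0.6130
  isopentane: x = 0.1869, y = 0.1084
  diethyl ether: x = 0.4888, y = 0.2786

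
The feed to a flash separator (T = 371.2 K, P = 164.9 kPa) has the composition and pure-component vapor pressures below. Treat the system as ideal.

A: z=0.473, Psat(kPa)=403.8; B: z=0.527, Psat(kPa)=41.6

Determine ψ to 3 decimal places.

ψ = 0.269

Raoult's law: Kᵢ = Pᵢˢᵃᵗ/P = Pᵢˢᵃᵗ/164.9.
  K_A = 403.8/164.9 = 2.44876, K_B = 41.6/164.9 = 0.25227
Let ψ = V/F and solve Σ zᵢ(Kᵢ−1)/(1+ψ(Kᵢ−1)) = 0.
Feasibility: ΣzᵢKᵢ = 1.291, Σzᵢ/Kᵢ = 2.282 — both > 1, two phases present.
Newton–Raphson from ψ = 0.41:
  ψ = 0.410: g = -0.1384, g' = -1.003 → ψ = 0.272
  ψ = 0.272: g = -0.0032, g' = -0.975 → ψ = 0.269
Converged at ψ = 0.269.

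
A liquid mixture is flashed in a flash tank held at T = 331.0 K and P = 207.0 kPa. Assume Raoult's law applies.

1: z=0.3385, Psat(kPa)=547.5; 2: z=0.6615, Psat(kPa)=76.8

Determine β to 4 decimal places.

β = 0.1360

Raoult's law: Kᵢ = Pᵢˢᵃᵗ/P = Pᵢˢᵃᵗ/207.0.
  K_1 = 547.5/207.0 = 2.644928, K_2 = 76.8/207.0 = 0.371014
Let β = V/F and solve Σ zᵢ(Kᵢ−1)/(1+β(Kᵢ−1)) = 0.
Feasibility: ΣzᵢKᵢ = 1.1407, Σzᵢ/Kᵢ = 1.9109 — both > 1, two phases present.
Newton iteration, β⁰ = 0.5:
  β = 0.5000: g = -0.30143, g' = -0.8327 → β = 0.1380
  β = 0.1380: g = -0.00182, g' = -0.9222 → β = 0.1360
Converged at β = 0.1360.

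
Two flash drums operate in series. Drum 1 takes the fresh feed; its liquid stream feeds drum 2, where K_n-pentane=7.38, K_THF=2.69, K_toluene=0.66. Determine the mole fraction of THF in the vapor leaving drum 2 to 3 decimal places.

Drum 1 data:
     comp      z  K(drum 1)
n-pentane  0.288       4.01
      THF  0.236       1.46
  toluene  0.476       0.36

y_THF (drum 2) = 0.248

Drum 1:
Newton iteration, ψ₁⁰ = 0.5:
  ψ₁ = 0.500: g = -0.0137, g' = -0.870 → ψ₁ = 0.484
Converged at ψ₁ = 0.484.
Drum-1 compositions:
  n-pentane: x = 0.117, y = 0.470
  THF: x = 0.193, y = 0.282
  toluene: x = 0.690, y = 0.248
Drum-2 feed = drum-1 liquid: z₂ = (0.1172, 0.1930, 0.6898).
Drum 2:
Rachford–Rice: g(ψ₂) = Σ zᵢ(Kᵢ−1)/(1+ψ₂(Kᵢ−1)) = 0.
Feasibility: ΣzᵢKᵢ = 1.839, Σzᵢ/Kᵢ = 1.133 — both > 1, two phases present.
Newton–Raphson from ψ₂ = 0.38:
  ψ₂ = 0.380: g = 0.1476, g' = -0.716 → ψ₂ = 0.586
  ψ₂ = 0.586: g = 0.0287, g' = -0.476 → ψ₂ = 0.646
  ψ₂ = 0.646: g = 0.0012, g' = -0.439 → ψ₂ = 0.649
Converged at ψ₂ = 0.649.
  n-pentane: x = 0.023, y = 0.168
  THF: x = 0.092, y = 0.248
  toluene: x = 0.885, y = 0.584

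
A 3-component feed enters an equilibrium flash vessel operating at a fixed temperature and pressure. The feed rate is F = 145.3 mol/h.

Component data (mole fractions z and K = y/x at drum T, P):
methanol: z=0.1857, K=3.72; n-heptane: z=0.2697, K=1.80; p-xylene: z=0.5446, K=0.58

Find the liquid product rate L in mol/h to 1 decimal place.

Let β = V/F and solve Σ zᵢ(Kᵢ−1)/(1+β(Kᵢ−1)) = 0.
g(0) = ΣzᵢKᵢ − 1 = 0.4921 and g(1) = 1 − Σzᵢ/Kᵢ = -0.1387, so a root lies in (0, 1).
Newton iteration, β⁰ = 0.5:
  β = 0.5000: g = 0.07861, g' = -0.4887 → β = 0.6609
  β = 0.6609: g = 0.00508, g' = -0.4335 → β = 0.6726
Converged at β = 0.6726.
Then V = β·F = 0.6726·145.3 = 97.7 mol/h and L = F − V = 47.6 mol/h.

L = 47.6 mol/h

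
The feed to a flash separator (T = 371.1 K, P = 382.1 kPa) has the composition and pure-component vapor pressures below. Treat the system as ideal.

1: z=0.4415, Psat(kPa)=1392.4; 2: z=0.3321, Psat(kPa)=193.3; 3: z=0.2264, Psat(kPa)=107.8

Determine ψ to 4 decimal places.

Raoult's law: Kᵢ = Pᵢˢᵃᵗ/P = Pᵢˢᵃᵗ/382.1.
  K_1 = 1392.4/382.1 = 3.644072, K_2 = 193.3/382.1 = 0.505889, K_3 = 107.8/382.1 = 0.282125
Iterate (Newton) starting at ψ = 0.5:
  ψ = 0.5000: g = 0.03127, g' = -0.9994 → ψ = 0.5313
  ψ = 0.5313: g = 0.00020, g' = -0.9877 → ψ = 0.5315
Converged at ψ = 0.5315.

ψ = 0.5315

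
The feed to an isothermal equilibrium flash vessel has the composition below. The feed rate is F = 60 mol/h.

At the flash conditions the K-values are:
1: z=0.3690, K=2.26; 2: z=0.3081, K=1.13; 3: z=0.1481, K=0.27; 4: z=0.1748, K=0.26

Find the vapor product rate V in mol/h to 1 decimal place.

V = 25.0 mol/h

Material balance + equilibrium reduce to Σ zᵢ(Kᵢ−1)/(1+V/F(Kᵢ−1)) = 0.
Check two-phase: ΣzᵢKᵢ = 1.2675 > 1 and Σzᵢ/Kᵢ = 1.6568 > 1, so g(0) = 0.2675 > 0 and g(1) = -0.6568 < 0.
Newton–Raphson from V/F = 0.5:
  V/F = 0.5000: g = -0.05273, g' = -0.6620 → V/F = 0.4203
  V/F = 0.4203: g = -0.00180, g' = -0.6210 → V/F = 0.4175
Converged at V/F = 0.4175.
Then V = V/F·F = 0.4175·60 = 25.0 mol/h and L = F − V = 35.0 mol/h.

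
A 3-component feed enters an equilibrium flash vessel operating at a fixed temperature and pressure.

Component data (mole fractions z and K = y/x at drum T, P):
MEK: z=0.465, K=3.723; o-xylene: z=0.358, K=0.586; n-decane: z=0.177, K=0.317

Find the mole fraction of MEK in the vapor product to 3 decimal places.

Newton iteration, β⁰ = 0.5:
  β = 0.500: g = 0.1657, g' = -0.906 → β = 0.683
  β = 0.683: g = 0.0097, g' = -0.831 → β = 0.694
Converged at β = 0.694.
Compositions from xᵢ = zᵢ/(1+β(Kᵢ−1)), yᵢ = Kᵢxᵢ:
  MEK: x = 0.161, y = 0.599
  o-xylene: x = 0.502, y = 0.294
  n-decane: x = 0.337, y = 0.107

y_MEK = 0.599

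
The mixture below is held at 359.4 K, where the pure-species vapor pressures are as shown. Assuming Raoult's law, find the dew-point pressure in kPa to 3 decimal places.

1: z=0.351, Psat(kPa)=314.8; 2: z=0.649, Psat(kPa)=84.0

At the dew point ψ → 1, so Σzᵢ/Kᵢ = 1 with Kᵢ = Pᵢˢᵃᵗ/P ⇒ 1/P = Σzᵢ/Pᵢˢᵃᵗ.
1/P = 0.351/314.8 + 0.649/84.0 = 0.008841 ⇒ P = 113.107 kPa

Pdew = 113.107 kPa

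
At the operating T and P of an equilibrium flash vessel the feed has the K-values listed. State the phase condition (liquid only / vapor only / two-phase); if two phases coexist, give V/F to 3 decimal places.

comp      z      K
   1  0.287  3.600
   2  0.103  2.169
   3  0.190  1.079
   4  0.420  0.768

ΣzᵢKᵢ = 1.784; Σzᵢ/Kᵢ = 0.850.
Since Σzᵢ/Kᵢ < 1 the mixture is above its dew point — single vapor phase.

vapor only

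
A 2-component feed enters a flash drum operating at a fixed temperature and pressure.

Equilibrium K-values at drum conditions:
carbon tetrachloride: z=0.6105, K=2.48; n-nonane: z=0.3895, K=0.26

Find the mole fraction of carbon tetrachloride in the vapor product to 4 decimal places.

y_carbon tetrachloride = 0.8267

Rachford–Rice: g(ψ) = Σ zᵢ(Kᵢ−1)/(1+ψ(Kᵢ−1)) = 0.
Check two-phase: ΣzᵢKᵢ = 1.6153 > 1 and Σzᵢ/Kᵢ = 1.7442 > 1, so g(0) = 0.6153 > 0 and g(1) = -0.7442 < 0.
Binary case is linear: z₁(K₁−1)(1+ψ(K₂−1)) + z₂(K₂−1)(1+ψ(K₁−1)) = 0
⇒ ψ = [z₁(K₁−1)+z₂(K₂−1)] / [−(K₁−1)(K₂−1)] = 0.61531/1.09520 = 0.5618
Compositions from xᵢ = zᵢ/(1+ψ(Kᵢ−1)), yᵢ = Kᵢxᵢ:
  carbon tetrachloride: x = 0.3333, y = 0.8267
  n-nonane: x = 0.6667, y = 0.1733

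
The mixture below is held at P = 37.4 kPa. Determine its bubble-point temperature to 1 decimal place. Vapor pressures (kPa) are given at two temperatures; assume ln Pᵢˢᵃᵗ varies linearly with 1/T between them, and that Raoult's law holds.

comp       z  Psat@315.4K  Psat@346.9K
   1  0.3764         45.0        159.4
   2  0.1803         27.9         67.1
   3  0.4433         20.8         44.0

T = 320.4 K

Bubble-point temperature: ΣzᵢPᵢˢᵃᵗ(T) = P. Interpolate ln Pᵢˢᵃᵗ = aᵢ + bᵢ/T.
  T = 315.4 K: ΣzᵢPᵢˢᵃᵗ = 31.19 kPa
  T = 346.9 K: ΣzᵢPᵢˢᵃᵗ = 91.60 kPa
  T = 331.1 K: ΣzᵢPᵢˢᵃᵗ = 54.38 kPa
  T = 323.2 K: ΣzᵢPᵢˢᵃᵗ = 41.31 kPa
  T = 319.3 K: ΣzᵢPᵢˢᵃᵗ = 35.94 kPa
  T = 321.2 K: ΣzᵢPᵢˢᵃᵗ = 38.47 kPa
Interpolating between 319.3 K and 321.2 K gives T ≈ 320.4 K.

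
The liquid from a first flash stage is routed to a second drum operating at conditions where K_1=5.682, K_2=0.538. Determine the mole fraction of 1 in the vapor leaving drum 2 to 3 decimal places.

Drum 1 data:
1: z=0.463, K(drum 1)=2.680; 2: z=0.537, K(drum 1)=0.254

Drum 1:
Binary case is linear: z₁(K₁−1)(1+ψ₁(K₂−1)) + z₂(K₂−1)(1+ψ₁(K₁−1)) = 0
⇒ ψ₁ = [z₁(K₁−1)+z₂(K₂−1)] / [−(K₁−1)(K₂−1)] = 0.3772/1.2533 = 0.301
Drum-1 compositions:
  1: x = 0.308, y = 0.824
  2: x = 0.692, y = 0.176
Drum-2 feed = drum-1 liquid: z₂ = (0.3075, 0.6925).
Drum 2:
Material balance + equilibrium reduce to Σ zᵢ(Kᵢ−1)/(1+ψ₂(Kᵢ−1)) = 0.
Feasibility: ΣzᵢKᵢ = 2.120, Σzᵢ/Kᵢ = 1.341 — both > 1, two phases present.
Binary case is linear: z₁(K₁−1)(1+ψ₂(K₂−1)) + z₂(K₂−1)(1+ψ₂(K₁−1)) = 0
⇒ ψ₂ = [z₁(K₁−1)+z₂(K₂−1)] / [−(K₁−1)(K₂−1)] = 1.1198/2.1631 = 0.518
  1: x = 0.090, y = 0.510
  2: x = 0.910, y = 0.490

y_1 (drum 2) = 0.510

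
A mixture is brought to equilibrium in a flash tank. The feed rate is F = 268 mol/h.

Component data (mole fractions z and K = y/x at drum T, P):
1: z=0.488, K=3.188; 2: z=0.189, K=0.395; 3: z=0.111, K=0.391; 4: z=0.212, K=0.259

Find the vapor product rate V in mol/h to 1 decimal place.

V = 133.8 mol/h

Iterate (Newton) starting at β = 0.5:
  β = 0.500: g = -0.0008, g' = -1.054 → β = 0.499
Converged at β = 0.499.
Then V = β·F = 0.4993·268 = 133.8 mol/h and L = F − V = 134.2 mol/h.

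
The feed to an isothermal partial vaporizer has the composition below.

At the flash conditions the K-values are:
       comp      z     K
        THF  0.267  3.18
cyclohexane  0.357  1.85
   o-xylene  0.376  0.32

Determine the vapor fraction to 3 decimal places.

ψ = 0.625

Iterate (Newton) starting at ψ = 0.5:
  ψ = 0.500: g = 0.1041, g' = -0.817 → ψ = 0.627
  ψ = 0.627: g = -0.0022, g' = -0.865 → ψ = 0.625
Converged at ψ = 0.625.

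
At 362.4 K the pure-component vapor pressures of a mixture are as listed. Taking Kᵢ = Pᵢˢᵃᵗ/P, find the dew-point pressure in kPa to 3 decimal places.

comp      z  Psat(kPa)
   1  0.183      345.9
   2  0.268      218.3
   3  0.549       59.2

At the dew point ψ → 1, so Σzᵢ/Kᵢ = 1 with Kᵢ = Pᵢˢᵃᵗ/P ⇒ 1/P = Σzᵢ/Pᵢˢᵃᵗ.
1/P = 0.183/345.9 + 0.268/218.3 + 0.549/59.2 = 0.011030 ⇒ P = 90.659 kPa

Pdew = 90.659 kPa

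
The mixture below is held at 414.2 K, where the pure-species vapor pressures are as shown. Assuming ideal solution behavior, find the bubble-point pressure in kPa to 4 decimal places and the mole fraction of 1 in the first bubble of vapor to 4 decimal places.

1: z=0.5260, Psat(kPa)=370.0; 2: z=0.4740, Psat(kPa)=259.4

At the bubble point ψ → 0, so ΣzᵢKᵢ = 1 with Kᵢ = Pᵢˢᵃᵗ/P ⇒ P = ΣzᵢPᵢˢᵃᵗ.
P = 0.5260·370.0 + 0.4740·259.4 = 317.5756 kPa
yᵢ = zᵢPᵢˢᵃᵗ/P ⇒ y_1 = 0.5260·370.0/317.5756 = 0.6128

Pbub = 317.5756 kPa, y_1 = 0.6128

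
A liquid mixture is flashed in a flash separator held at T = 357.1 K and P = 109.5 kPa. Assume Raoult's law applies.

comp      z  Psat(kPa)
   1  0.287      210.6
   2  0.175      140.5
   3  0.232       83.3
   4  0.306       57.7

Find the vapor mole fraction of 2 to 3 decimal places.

y_2 = 0.202

Raoult's law: Kᵢ = Pᵢˢᵃᵗ/P = Pᵢˢᵃᵗ/109.5.
  K_1 = 210.6/109.5 = 1.92329, K_2 = 140.5/109.5 = 1.28311, K_3 = 83.3/109.5 = 0.76073, K_4 = 57.7/109.5 = 0.52694
Rachford–Rice: g(ψ) = Σ zᵢ(Kᵢ−1)/(1+ψ(Kᵢ−1)) = 0.
Check two-phase: ΣzᵢKᵢ = 1.114 > 1 and Σzᵢ/Kᵢ = 1.171 > 1, so g(0) = 0.114 > 0 and g(1) = -0.171 < 0.
Newton iteration, ψ⁰ = 0.5:
  ψ = 0.500: g = -0.0280, g' = -0.260 → ψ = 0.392
  ψ = 0.392: g = 0.0001, g' = -0.263 → ψ = 0.393
Converged at ψ = 0.393.
Compositions from xᵢ = zᵢ/(1+ψ(Kᵢ−1)), yᵢ = Kᵢxᵢ:
  1: x = 0.211, y = 0.405
  2: x = 0.157, y = 0.202
  3: x = 0.256, y = 0.195
  4: x = 0.376, y = 0.198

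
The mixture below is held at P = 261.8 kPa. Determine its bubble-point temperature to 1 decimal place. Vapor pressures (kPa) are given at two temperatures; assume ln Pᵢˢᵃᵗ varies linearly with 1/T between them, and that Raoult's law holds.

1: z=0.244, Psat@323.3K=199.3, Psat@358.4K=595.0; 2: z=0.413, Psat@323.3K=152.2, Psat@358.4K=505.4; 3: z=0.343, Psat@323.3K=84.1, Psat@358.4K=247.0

T = 341.6 K

Bubble-point temperature: ΣzᵢPᵢˢᵃᵗ(T) = P. Interpolate ln Pᵢˢᵃᵗ = aᵢ + bᵢ/T.
  T = 323.3 K: ΣzᵢPᵢˢᵃᵗ = 140.33 kPa
  T = 358.4 K: ΣzᵢPᵢˢᵃᵗ = 438.63 kPa
  T = 340.9 K: ΣzᵢPᵢˢᵃᵗ = 255.80 kPa
  T = 349.6 K: ΣzᵢPᵢˢᵃᵗ = 336.69 kPa
  T = 345.2 K: ΣzᵢPᵢˢᵃᵗ = 293.51 kPa
  T = 343.0 K: ΣzᵢPᵢˢᵃᵗ = 273.69 kPa
Interpolating between 340.9 K and 343.0 K gives T ≈ 341.6 K.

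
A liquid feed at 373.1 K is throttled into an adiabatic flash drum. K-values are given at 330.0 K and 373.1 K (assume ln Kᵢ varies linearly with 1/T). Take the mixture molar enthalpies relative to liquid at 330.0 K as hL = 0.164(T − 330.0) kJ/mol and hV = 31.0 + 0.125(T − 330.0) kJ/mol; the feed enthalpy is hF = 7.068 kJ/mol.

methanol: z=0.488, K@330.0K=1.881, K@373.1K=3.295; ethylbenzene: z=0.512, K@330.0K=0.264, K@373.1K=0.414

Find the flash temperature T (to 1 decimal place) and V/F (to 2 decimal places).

T = 336.2 K, V/F = 0.20

Adiabatic flash: solve Rachford–Rice at each trial T, then check hF = ψ·hV(T) + (1−ψ)·hL(T).
  T = 330.0 K: K = (1.881, 0.264), RR gives ψ = 0.082, H_out = 2.538 kJ/mol
  T = 373.1 K: K = (3.295, 0.414), RR gives ψ = 0.610, H_out = 24.943 kJ/mol
  T = 351.6 K: K = (2.534, 0.335), RR gives ψ = 0.401, H_out = 15.622 kJ/mol
  T = 340.8 K: K = (2.194, 0.299), RR gives ψ = 0.267, H_out = 9.933 kJ/mol
  T = 335.4 K: K = (2.034, 0.281), RR gives ψ = 0.184, H_out = 6.538 kJ/mol
  T = 338.1 K: K = (2.113, 0.290), RR gives ψ = 0.227, H_out = 8.297 kJ/mol
  T = 336.8 K: K = (2.075, 0.286), RR gives ψ = 0.207, H_out = 7.466 kJ/mol
Linear interpolation between T = 335.4 (H_out = 6.538) and T = 336.8 (H_out = 7.466) on hF = 7.068 gives T ≈ 336.2 K, at which ψ = 0.20.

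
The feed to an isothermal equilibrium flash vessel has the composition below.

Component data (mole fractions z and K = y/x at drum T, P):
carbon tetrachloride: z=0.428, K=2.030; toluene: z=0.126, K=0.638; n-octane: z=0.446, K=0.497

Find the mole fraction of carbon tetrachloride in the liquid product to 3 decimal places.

x_carbon tetrachloride = 0.315

Iterate (Newton) starting at ψ = 0.65:
  ψ = 0.650: g = -0.1289, g' = -0.440 → ψ = 0.357
  ψ = 0.357: g = -0.0036, g' = -0.432 → ψ = 0.349
Converged at ψ = 0.349.
Compositions from xᵢ = zᵢ/(1+ψ(Kᵢ−1)), yᵢ = Kᵢxᵢ:
  carbon tetrachloride: x = 0.315, y = 0.639
  toluene: x = 0.144, y = 0.092
  n-octane: x = 0.541, y = 0.269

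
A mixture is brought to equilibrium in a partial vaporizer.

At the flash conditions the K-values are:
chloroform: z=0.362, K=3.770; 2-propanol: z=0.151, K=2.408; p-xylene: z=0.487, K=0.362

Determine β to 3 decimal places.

β = 0.589

Let β = V/F and solve Σ zᵢ(Kᵢ−1)/(1+β(Kᵢ−1)) = 0.
g(0) = ΣzᵢKᵢ − 1 = 0.905 and g(1) = 1 − Σzᵢ/Kᵢ = -0.504, so a root lies in (0, 1).
Newton iteration, β⁰ = 0.37:
  β = 0.370: g = 0.2283, g' = -1.146 → β = 0.569
  β = 0.569: g = 0.0194, g' = -0.999 → β = 0.589
Converged at β = 0.589.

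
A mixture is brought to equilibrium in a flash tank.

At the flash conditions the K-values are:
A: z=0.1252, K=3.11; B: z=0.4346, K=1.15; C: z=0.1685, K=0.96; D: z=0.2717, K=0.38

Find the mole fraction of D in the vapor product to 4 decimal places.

Material balance + equilibrium reduce to Σ zᵢ(Kᵢ−1)/(1+β(Kᵢ−1)) = 0.
g(0) = ΣzᵢKᵢ − 1 = 0.1542 and g(1) = 1 − Σzᵢ/Kᵢ = -0.3087, so a root lies in (0, 1).
Iterate (Newton) starting at β = 0.5:
  β = 0.5000: g = -0.06182, g' = -0.3601 → β = 0.3283
  β = 0.3283: g = -0.00015, g' = -0.3683 → β = 0.3279
Converged at β = 0.3279.
Compositions from xᵢ = zᵢ/(1+β(Kᵢ−1)), yᵢ = Kᵢxᵢ:
  A: x = 0.0740, y = 0.2301
  B: x = 0.4142, y = 0.4764
  C: x = 0.1707, y = 0.1639
  D: x = 0.3410, y = 0.1296

y_D = 0.1296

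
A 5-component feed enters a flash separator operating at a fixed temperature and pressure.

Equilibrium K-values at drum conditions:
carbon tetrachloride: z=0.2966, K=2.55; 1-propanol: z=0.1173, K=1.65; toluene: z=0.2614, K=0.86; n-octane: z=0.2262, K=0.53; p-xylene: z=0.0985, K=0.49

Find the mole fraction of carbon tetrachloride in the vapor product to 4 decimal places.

y_carbon tetrachloride = 0.3659

Rachford–Rice: g(ψ) = Σ zᵢ(Kᵢ−1)/(1+ψ(Kᵢ−1)) = 0.
g(0) = ΣzᵢKᵢ − 1 = 0.3428 and g(1) = 1 − Σzᵢ/Kᵢ = -0.1192, so a root lies in (0, 1).
Iterate (Newton) starting at ψ = 0.5:
  ψ = 0.5000: g = 0.07079, g' = -0.3919 → ψ = 0.6807
  ψ = 0.6807: g = 0.00285, g' = -0.3670 → ψ = 0.6884
Converged at ψ = 0.6884.
Compositions from xᵢ = zᵢ/(1+ψ(Kᵢ−1)), yᵢ = Kᵢxᵢ:
  carbon tetrachloride: x = 0.1435, y = 0.3659
  1-propanol: x = 0.0810, y = 0.1337
  toluene: x = 0.2893, y = 0.2488
  n-octane: x = 0.3344, y = 0.1772
  p-xylene: x = 0.1518, y = 0.0744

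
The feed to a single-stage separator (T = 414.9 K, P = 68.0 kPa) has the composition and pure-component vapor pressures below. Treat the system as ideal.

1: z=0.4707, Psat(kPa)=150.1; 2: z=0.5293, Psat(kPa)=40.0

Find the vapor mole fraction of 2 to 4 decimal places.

y_2 = 0.4386

Raoult's law: Kᵢ = Pᵢˢᵃᵗ/P = Pᵢˢᵃᵗ/68.0.
  K_1 = 150.1/68.0 = 2.207353, K_2 = 40.0/68.0 = 0.588235
Newton–Raphson from V/F = 0.5:
  V/F = 0.5000: g = 0.07992, g' = -0.4091 → V/F = 0.6954
  V/F = 0.6954: g = 0.00355, g' = -0.3790 → V/F = 0.7047
Converged at V/F = 0.7047.
Compositions from xᵢ = zᵢ/(1+V/F(Kᵢ−1)), yᵢ = Kᵢxᵢ:
  1: x = 0.2543, y = 0.5614
  2: x = 0.7457, y = 0.4386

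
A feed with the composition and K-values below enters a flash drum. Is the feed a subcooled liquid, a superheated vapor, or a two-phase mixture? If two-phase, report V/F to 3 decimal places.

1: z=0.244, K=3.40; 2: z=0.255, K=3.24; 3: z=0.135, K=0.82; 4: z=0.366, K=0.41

ΣzᵢKᵢ = 1.917; Σzᵢ/Kᵢ = 1.208.
Both exceed 1, so a two-phase solution exists.
Newton–Raphson from ψ = 0.5:
  ψ = 0.500: g = 0.2026, g' = -0.837 → ψ = 0.742
  ψ = 0.742: g = 0.0129, g' = -0.771 → ψ = 0.759
Converged at ψ = 0.759.

two-phase, V/F = 0.759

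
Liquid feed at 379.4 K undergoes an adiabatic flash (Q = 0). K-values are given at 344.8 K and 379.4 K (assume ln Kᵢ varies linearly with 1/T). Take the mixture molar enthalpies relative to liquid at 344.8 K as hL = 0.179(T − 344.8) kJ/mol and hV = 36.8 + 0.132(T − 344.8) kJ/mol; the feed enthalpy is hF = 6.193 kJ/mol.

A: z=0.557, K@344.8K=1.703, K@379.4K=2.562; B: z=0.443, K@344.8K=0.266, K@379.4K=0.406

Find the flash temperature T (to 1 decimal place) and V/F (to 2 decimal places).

T = 346.2 K, V/F = 0.16

Adiabatic flash: solve Rachford–Rice at each trial T, then check hF = ψ·hV(T) + (1−ψ)·hL(T).
  T = 344.8 K: K = (1.703, 0.266), RR gives ψ = 0.129, H_out = 4.736 kJ/mol
  T = 379.4 K: K = (2.562, 0.406), RR gives ψ = 0.654, H_out = 29.201 kJ/mol
  T = 362.1 K: K = (2.109, 0.332), RR gives ψ = 0.434, H_out = 18.730 kJ/mol
  T = 353.5 K: K = (1.901, 0.298), RR gives ψ = 0.302, H_out = 12.554 kJ/mol
  T = 349.1 K: K = (1.800, 0.282), RR gives ψ = 0.221, H_out = 8.870 kJ/mol
  T = 347.0 K: K = (1.752, 0.274), RR gives ψ = 0.178, H_out = 6.929 kJ/mol
  T = 345.9 K: K = (1.727, 0.270), RR gives ψ = 0.154, H_out = 5.855 kJ/mol
Linear interpolation between T = 345.9 (H_out = 5.855) and T = 347.0 (H_out = 6.929) on hF = 6.193 gives T ≈ 346.2 K, at which ψ = 0.16.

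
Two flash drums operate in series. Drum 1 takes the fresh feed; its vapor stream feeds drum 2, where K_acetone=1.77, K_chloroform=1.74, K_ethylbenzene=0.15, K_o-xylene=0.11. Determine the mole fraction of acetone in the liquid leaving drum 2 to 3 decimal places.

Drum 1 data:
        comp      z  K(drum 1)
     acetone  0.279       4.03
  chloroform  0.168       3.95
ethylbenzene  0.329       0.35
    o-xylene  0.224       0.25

Drum 1:
Material balance + equilibrium reduce to Σ zᵢ(Kᵢ−1)/(1+ψ₁(Kᵢ−1)) = 0.
Feasibility: ΣzᵢKᵢ = 1.959, Σzᵢ/Kᵢ = 1.948 — both > 1, two phases present.
Newton iteration, ψ₁⁰ = 0.5:
  ψ₁ = 0.500: g = -0.0492, g' = -1.271 → ψ₁ = 0.461
Converged at ψ₁ = 0.461.
Drum-1 compositions:
  acetone: x = 0.116, y = 0.469
  chloroform: x = 0.071, y = 0.281
  ethylbenzene: x = 0.470, y = 0.164
  o-xylene: x = 0.343, y = 0.086
Drum-2 feed = drum-1 vapor: z₂ = (0.4688, 0.2810, 0.1645, 0.0856).
Drum 2:
Iterate (Newton) starting at ψ₂ = 0.5:
  ψ₂ = 0.500: g = 0.0320, g' = -0.807 → ψ₂ = 0.540
  ψ₂ = 0.540: g = -0.0013, g' = -0.874 → ψ₂ = 0.538
Converged at ψ₂ = 0.538.
  acetone: x = 0.331, y = 0.587
  chloroform: x = 0.201, y = 0.350
  ethylbenzene: x = 0.303, y = 0.045
  o-xylene: x = 0.164, y = 0.018

x_acetone (drum 2) = 0.331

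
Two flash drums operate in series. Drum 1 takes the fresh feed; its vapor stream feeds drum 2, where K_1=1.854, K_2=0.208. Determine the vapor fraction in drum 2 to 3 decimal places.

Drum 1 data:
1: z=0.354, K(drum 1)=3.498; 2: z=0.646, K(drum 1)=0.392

Drum 1:
Material balance + equilibrium reduce to Σ zᵢ(Kᵢ−1)/(1+ψ₁(Kᵢ−1)) = 0.
g(0) = ΣzᵢKᵢ − 1 = 0.492 and g(1) = 1 − Σzᵢ/Kᵢ = -0.749, so a root lies in (0, 1).
Binary case is linear: z₁(K₁−1)(1+ψ₁(K₂−1)) + z₂(K₂−1)(1+ψ₁(K₁−1)) = 0
⇒ ψ₁ = [z₁(K₁−1)+z₂(K₂−1)] / [−(K₁−1)(K₂−1)] = 0.4915/1.5188 = 0.324
Drum-1 compositions:
  1: x = 0.196, y = 0.685
  2: x = 0.804, y = 0.315
Drum-2 feed = drum-1 vapor: z₂ = (0.6847, 0.3153).
Drum 2:
Rachford–Rice: g(ψ₂) = Σ zᵢ(Kᵢ−1)/(1+ψ₂(Kᵢ−1)) = 0.
g(0) = ΣzᵢKᵢ − 1 = 0.335 and g(1) = 1 − Σzᵢ/Kᵢ = -0.885, so a root lies in (0, 1).
Newton iteration, ψ₂⁰ = 0.47:
  ψ₂ = 0.470: g = 0.0195, g' = -0.756 → ψ₂ = 0.496
  ψ₂ = 0.496: g = -0.0003, g' = -0.783 → ψ₂ = 0.495
Converged at ψ₂ = 0.495.
  1: x = 0.481, y = 0.892
  2: x = 0.519, y = 0.108

V/F (drum 2) = 0.495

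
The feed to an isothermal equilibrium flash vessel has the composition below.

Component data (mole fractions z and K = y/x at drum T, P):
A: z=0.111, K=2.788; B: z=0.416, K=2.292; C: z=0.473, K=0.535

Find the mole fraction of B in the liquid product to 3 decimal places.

x_B = 0.206

Rachford–Rice: g(V/F) = Σ zᵢ(Kᵢ−1)/(1+V/F(Kᵢ−1)) = 0.
Feasibility: ΣzᵢKᵢ = 1.516, Σzᵢ/Kᵢ = 1.105 — both > 1, two phases present.
Newton–Raphson from V/F = 0.5:
  V/F = 0.500: g = 0.1447, g' = -0.529 → V/F = 0.774
  V/F = 0.774: g = 0.0085, g' = -0.486 → V/F = 0.791
Converged at V/F = 0.791.
Compositions from xᵢ = zᵢ/(1+V/F(Kᵢ−1)), yᵢ = Kᵢxᵢ:
  A: x = 0.046, y = 0.128
  B: x = 0.206, y = 0.471
  C: x = 0.748, y = 0.400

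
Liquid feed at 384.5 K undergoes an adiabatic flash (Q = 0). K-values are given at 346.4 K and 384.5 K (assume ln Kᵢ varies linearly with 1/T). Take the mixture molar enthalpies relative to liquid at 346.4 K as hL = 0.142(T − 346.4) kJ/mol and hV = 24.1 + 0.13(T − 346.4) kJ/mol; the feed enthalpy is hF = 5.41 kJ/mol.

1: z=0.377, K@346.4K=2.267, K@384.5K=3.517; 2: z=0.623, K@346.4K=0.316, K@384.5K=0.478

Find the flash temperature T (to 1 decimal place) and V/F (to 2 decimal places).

Adiabatic flash: solve Rachford–Rice at each trial T, then check hF = ψ·hV(T) + (1−ψ)·hL(T).
  T = 346.4 K: K = (2.267, 0.316), RR gives ψ = 0.059, H_out = 1.433 kJ/mol
  T = 384.5 K: K = (3.517, 0.478), RR gives ψ = 0.475, H_out = 16.634 kJ/mol
  T = 365.4 K: K = (2.855, 0.393), RR gives ψ = 0.285, H_out = 9.497 kJ/mol
  T = 355.9 K: K = (2.552, 0.353), RR gives ψ = 0.181, H_out = 5.701 kJ/mol
  T = 351.1 K: K = (2.406, 0.334), RR gives ψ = 0.123, H_out = 3.624 kJ/mol
  T = 353.5 K: K = (2.478, 0.344), RR gives ψ = 0.153, H_out = 4.680 kJ/mol
Linear interpolation between T = 353.5 (H_out = 4.680) and T = 355.9 (H_out = 5.701) on hF = 5.41 gives T ≈ 355.2 K, at which ψ = 0.17.

T = 355.2 K, V/F = 0.17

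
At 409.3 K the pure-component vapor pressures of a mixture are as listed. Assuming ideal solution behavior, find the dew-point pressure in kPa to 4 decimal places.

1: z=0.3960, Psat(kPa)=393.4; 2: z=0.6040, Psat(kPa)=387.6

Pdew = 389.8762 kPa

At the dew point ψ → 1, so Σzᵢ/Kᵢ = 1 with Kᵢ = Pᵢˢᵃᵗ/P ⇒ 1/P = Σzᵢ/Pᵢˢᵃᵗ.
1/P = 0.3960/393.4 + 0.6040/387.6 = 0.0025649 ⇒ P = 389.8762 kPa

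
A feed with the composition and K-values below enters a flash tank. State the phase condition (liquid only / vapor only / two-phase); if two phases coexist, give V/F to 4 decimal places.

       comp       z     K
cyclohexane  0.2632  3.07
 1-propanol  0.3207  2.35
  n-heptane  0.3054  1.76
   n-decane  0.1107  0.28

ΣzᵢKᵢ = 2.1302; Σzᵢ/Kᵢ = 0.7911.
Since Σzᵢ/Kᵢ < 1 the mixture is above its dew point — single vapor phase.

vapor only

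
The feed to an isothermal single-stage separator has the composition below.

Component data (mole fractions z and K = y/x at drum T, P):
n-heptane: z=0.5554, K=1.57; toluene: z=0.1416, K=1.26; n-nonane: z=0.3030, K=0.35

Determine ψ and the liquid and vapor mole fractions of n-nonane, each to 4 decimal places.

Material balance + equilibrium reduce to Σ zᵢ(Kᵢ−1)/(1+ψ(Kᵢ−1)) = 0.
g(0) = ΣzᵢKᵢ − 1 = 0.1564 and g(1) = 1 − Σzᵢ/Kᵢ = -0.3319, so a root lies in (0, 1).
Newton iteration, ψ⁰ = 0.5:
  ψ = 0.5000: g = -0.01283, g' = -0.3977 → ψ = 0.4677
  ψ = 0.4677: g = -0.00022, g' = -0.3844 → ψ = 0.4672
Converged at ψ = 0.4672.
Compositions from xᵢ = zᵢ/(1+ψ(Kᵢ−1)), yᵢ = Kᵢxᵢ:
  n-heptane: x = 0.4386, y = 0.6886
  toluene: x = 0.1263, y = 0.1591
  n-nonane: x = 0.4351, y = 0.1523

ψ = 0.4672, x_n-nonane = 0.4351, y_n-nonane = 0.1523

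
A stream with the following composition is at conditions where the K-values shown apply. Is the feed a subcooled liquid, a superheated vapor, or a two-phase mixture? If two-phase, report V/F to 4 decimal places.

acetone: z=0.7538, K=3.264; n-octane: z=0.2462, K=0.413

superheated vapor

ΣzᵢKᵢ = 2.5621; Σzᵢ/Kᵢ = 0.8271.
Since Σzᵢ/Kᵢ < 1 the mixture is above its dew point — single vapor phase.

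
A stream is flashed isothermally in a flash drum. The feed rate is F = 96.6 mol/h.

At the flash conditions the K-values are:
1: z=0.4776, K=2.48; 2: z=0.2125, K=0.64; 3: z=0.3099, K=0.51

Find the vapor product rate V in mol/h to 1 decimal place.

Material balance + equilibrium reduce to Σ zᵢ(Kᵢ−1)/(1+ψ(Kᵢ−1)) = 0.
g(0) = ΣzᵢKᵢ − 1 = 0.4785 and g(1) = 1 − Σzᵢ/Kᵢ = -0.1323, so a root lies in (0, 1).
Newton–Raphson from ψ = 0.5:
  ψ = 0.5000: g = 0.11181, g' = -0.5170 → ψ = 0.7163
  ψ = 0.7163: g = 0.00607, g' = -0.4731 → ψ = 0.7291
Converged at ψ = 0.7291.
Then V = ψ·F = 0.7291·96.6 = 70.4 mol/h and L = F − V = 26.2 mol/h.

V = 70.4 mol/h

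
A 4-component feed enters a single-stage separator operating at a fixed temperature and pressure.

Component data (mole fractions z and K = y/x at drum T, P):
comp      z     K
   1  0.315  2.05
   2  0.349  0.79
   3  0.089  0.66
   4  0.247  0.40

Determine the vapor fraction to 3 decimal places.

ψ = 0.189

Let ψ = V/F and solve Σ zᵢ(Kᵢ−1)/(1+ψ(Kᵢ−1)) = 0.
g(0) = ΣzᵢKᵢ − 1 = 0.079 and g(1) = 1 − Σzᵢ/Kᵢ = -0.348, so a root lies in (0, 1).
Newton iteration, ψ⁰ = 0.38:
  ψ = 0.380: g = -0.0699, g' = -0.358 → ψ = 0.185
  ψ = 0.185: g = 0.0018, g' = -0.384 → ψ = 0.189
Converged at ψ = 0.189.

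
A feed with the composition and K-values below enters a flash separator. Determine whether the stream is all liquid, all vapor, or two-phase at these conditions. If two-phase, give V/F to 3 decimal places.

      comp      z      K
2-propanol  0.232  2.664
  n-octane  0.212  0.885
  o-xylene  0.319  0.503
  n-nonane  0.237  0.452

two-phase, V/F = 0.103

ΣzᵢKᵢ = 1.073; Σzᵢ/Kᵢ = 1.485.
Both exceed 1, so a two-phase solution exists.
Newton–Raphson from ψ = 0.45:
  ψ = 0.450: g = -0.1816, g' = -0.469 → ψ = 0.063
  ψ = 0.063: g = 0.0266, g' = -0.689 → ψ = 0.102
  ψ = 0.102: g = 0.0010, g' = -0.640 → ψ = 0.103
Converged at ψ = 0.103.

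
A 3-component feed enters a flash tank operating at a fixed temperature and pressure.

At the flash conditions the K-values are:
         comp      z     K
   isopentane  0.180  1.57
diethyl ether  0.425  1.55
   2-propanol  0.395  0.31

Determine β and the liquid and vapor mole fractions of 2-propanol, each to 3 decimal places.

Let β = V/F and solve Σ zᵢ(Kᵢ−1)/(1+β(Kᵢ−1)) = 0.
Check two-phase: ΣzᵢKᵢ = 1.064 > 1 and Σzᵢ/Kᵢ = 1.663 > 1, so g(0) = 0.064 > 0 and g(1) = -0.663 < 0.
Newton–Raphson from β = 0.49:
  β = 0.490: g = -0.1474, g' = -0.545 → β = 0.219
  β = 0.219: g = -0.0214, g' = -0.410 → β = 0.167
  β = 0.167: g = -0.0003, g' = -0.397 → β = 0.166
Converged at β = 0.166.
Compositions from xᵢ = zᵢ/(1+β(Kᵢ−1)), yᵢ = Kᵢxᵢ:
  isopentane: x = 0.164, y = 0.258
  diethyl ether: x = 0.389, y = 0.604
  2-propanol: x = 0.446, y = 0.138

β = 0.166, x_2-propanol = 0.446, y_2-propanol = 0.138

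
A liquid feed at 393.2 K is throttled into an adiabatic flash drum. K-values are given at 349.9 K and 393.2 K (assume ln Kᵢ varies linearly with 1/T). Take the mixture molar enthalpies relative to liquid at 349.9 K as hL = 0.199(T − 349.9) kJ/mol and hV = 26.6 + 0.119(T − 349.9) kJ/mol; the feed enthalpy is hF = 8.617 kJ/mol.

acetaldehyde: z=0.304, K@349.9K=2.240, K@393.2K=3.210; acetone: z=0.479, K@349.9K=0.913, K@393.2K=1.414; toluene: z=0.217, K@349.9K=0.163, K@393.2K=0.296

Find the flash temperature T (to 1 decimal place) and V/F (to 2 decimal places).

Adiabatic flash: solve Rachford–Rice at each trial T, then check hF = ψ·hV(T) + (1−ψ)·hL(T).
  T = 349.9 K: K = (2.240, 0.913, 0.163), RR gives ψ = 0.280, H_out = 7.441 kJ/mol
  T = 393.2 K: K = (3.210, 1.414, 0.296), RR gives ψ = 0.850, H_out = 28.274 kJ/mol
  T = 371.5 K: K = (2.709, 1.150, 0.223), RR gives ψ = 0.610, H_out = 19.470 kJ/mol
  T = 360.7 K: K = (2.470, 1.028, 0.192), RR gives ψ = 0.461, H_out = 14.022 kJ/mol
  T = 355.3 K: K = (2.354, 0.970, 0.177), RR gives ψ = 0.375, H_out = 10.891 kJ/mol
  T = 352.6 K: K = (2.297, 0.941, 0.170), RR gives ψ = 0.329, H_out = 9.208 kJ/mol
  T = 351.2 K: K = (2.267, 0.927, 0.166), RR gives ψ = 0.304, H_out = 8.302 kJ/mol
Linear interpolation between T = 351.2 (H_out = 8.302) and T = 352.6 (H_out = 9.208) on hF = 8.617 gives T ≈ 351.7 K, at which ψ = 0.31.

T = 351.7 K, V/F = 0.31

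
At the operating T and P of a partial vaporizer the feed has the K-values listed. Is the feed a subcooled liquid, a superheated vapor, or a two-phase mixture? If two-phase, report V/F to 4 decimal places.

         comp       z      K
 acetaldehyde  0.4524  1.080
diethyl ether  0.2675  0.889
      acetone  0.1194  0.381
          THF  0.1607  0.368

ΣzᵢKᵢ = 0.8310; Σzᵢ/Kᵢ = 1.4699.
Since ΣzᵢKᵢ < 1 the mixture is below its bubble point — single liquid phase.

subcooled liquid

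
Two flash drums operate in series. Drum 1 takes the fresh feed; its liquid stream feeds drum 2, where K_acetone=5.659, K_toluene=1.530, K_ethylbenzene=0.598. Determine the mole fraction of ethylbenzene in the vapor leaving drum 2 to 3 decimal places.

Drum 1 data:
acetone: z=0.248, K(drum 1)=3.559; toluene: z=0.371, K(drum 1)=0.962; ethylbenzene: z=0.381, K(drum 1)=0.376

y_ethylbenzene (drum 2) = 0.417

Drum 1:
Material balance + equilibrium reduce to Σ zᵢ(Kᵢ−1)/(1+ψ₁(Kᵢ−1)) = 0.
Feasibility: ΣzᵢKᵢ = 1.383, Σzᵢ/Kᵢ = 1.469 — both > 1, two phases present.
Iterate (Newton) starting at ψ₁ = 0.45:
  ψ₁ = 0.450: g = -0.0499, g' = -0.638 → ψ₁ = 0.372
  ψ₁ = 0.372: g = 0.0014, g' = -0.679 → ψ₁ = 0.374
Converged at ψ₁ = 0.374.
Drum-1 compositions:
  acetone: x = 0.127, y = 0.451
  toluene: x = 0.376, y = 0.362
  ethylbenzene: x = 0.497, y = 0.187
Drum-2 feed = drum-1 liquid: z₂ = (0.1268, 0.3763, 0.4969).
Drum 2:
Let ψ₂ = V/F and solve Σ zᵢ(Kᵢ−1)/(1+ψ₂(Kᵢ−1)) = 0.
Check two-phase: ΣzᵢKᵢ = 1.590 > 1 and Σzᵢ/Kᵢ = 1.099 > 1, so g(0) = 0.590 > 0 and g(1) = -0.099 < 0.
Newton–Raphson from ψ₂ = 0.5:
  ψ₂ = 0.500: g = 0.0850, g' = -0.440 → ψ₂ = 0.693
  ψ₂ = 0.693: g = 0.0085, g' = -0.365 → ψ₂ = 0.717
Converged at ψ₂ = 0.717.
  acetone: x = 0.029, y = 0.165
  toluene: x = 0.273, y = 0.417
  ethylbenzene: x = 0.698, y = 0.417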